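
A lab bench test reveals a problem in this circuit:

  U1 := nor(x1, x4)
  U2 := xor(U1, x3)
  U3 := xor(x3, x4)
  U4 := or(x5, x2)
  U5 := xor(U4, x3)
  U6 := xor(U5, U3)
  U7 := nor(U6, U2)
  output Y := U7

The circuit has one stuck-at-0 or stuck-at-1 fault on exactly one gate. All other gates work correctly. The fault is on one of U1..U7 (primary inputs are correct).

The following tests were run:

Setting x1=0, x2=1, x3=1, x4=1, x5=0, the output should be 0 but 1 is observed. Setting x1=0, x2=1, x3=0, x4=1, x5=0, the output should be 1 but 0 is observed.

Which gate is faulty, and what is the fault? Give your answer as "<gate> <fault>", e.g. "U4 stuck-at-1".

Fault-free values for test 1 (x1=0, x2=1, x3=1, x4=1, x5=0): U1=0, U2=1, U3=0, U4=1, U5=0, U6=0, U7=0, giving Y=0. Observed 1.
Test 1: faults giving observed 1 are {U1 stuck-at-1, U2 stuck-at-0, U7 stuck-at-1}.
Test 2 (x1=0, x2=1, x3=0, x4=1, x5=0): fault-free U1=0, U2=0, U3=1, U4=1, U5=1, U6=0, U7=1 → 1; observed 0. Eliminates U2 stuck-at-0, U7 stuck-at-1.
Only U1 stuck-at-1 is consistent with every test.

U1 stuck-at-1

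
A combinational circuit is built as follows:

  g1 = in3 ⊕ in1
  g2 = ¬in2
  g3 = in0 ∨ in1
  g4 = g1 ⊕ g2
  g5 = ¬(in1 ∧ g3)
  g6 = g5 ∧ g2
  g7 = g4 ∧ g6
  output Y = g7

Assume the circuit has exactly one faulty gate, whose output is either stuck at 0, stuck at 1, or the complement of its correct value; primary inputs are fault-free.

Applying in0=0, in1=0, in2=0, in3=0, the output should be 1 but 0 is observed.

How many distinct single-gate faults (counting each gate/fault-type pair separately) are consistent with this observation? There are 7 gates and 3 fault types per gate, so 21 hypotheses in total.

Fault-free: g1=0, g2=1, g3=0, g4=1, g5=1, g6=1, g7=1 → 1. Observed 0.
  g1: stuck-at-1, inverted output ✓; others ✗
  g2: stuck-at-0, inverted output ✓; others ✗
  g3: none of the 3 fault types match ✗
  g4: stuck-at-0, inverted output ✓; others ✗
  g5: stuck-at-0, inverted output ✓; others ✗
  g6: stuck-at-0, inverted output ✓; others ✗
  g7: stuck-at-0, inverted output ✓; others ✗
Consistent faults: {g1 stuck-at-1, g1 inverted output, g2 stuck-at-0, g2 inverted output, g4 stuck-at-0, g4 inverted output, g5 stuck-at-0, g5 inverted output, g6 stuck-at-0, g6 inverted output, g7 stuck-at-0, g7 inverted output} — 12 in all.

12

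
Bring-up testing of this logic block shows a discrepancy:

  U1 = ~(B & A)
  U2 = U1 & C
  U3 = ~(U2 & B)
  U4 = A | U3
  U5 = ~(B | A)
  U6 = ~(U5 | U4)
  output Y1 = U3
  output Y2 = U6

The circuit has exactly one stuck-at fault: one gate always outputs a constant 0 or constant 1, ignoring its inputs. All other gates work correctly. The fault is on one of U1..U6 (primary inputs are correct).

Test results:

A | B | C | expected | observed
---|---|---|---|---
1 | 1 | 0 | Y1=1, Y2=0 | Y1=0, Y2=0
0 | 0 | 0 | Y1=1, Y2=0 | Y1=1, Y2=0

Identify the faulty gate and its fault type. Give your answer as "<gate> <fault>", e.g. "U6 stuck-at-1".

Fault-free values for test 1 (A=1, B=1, C=0): U1=0, U2=0, U3=1, U4=1, U5=0, U6=0, giving Y1=1, Y2=0. Observed Y1=0, Y2=0.
Test 1: faults giving observed Y1=0, Y2=0 are {U2 stuck-at-1, U3 stuck-at-0}.
Test 2 (A=0, B=0, C=0): fault-free U1=1, U2=0, U3=1, U4=1, U5=1, U6=0 → Y1=1, Y2=0; observed Y1=1, Y2=0. Eliminates U3 stuck-at-0.
Only U2 stuck-at-1 is consistent with every test.

U2 stuck-at-1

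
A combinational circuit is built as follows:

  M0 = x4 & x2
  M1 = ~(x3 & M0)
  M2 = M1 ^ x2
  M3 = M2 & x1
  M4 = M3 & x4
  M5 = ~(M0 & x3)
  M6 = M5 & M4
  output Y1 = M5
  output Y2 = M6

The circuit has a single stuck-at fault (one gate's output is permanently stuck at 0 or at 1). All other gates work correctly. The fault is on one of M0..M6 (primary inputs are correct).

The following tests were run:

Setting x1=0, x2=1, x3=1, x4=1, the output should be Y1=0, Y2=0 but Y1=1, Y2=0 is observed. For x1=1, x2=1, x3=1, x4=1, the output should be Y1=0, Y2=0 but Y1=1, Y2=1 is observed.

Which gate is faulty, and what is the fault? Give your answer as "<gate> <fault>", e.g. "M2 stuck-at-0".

M5 stuck-at-1

Fault-free values for test 1 (x1=0, x2=1, x3=1, x4=1): M0=1, M1=0, M2=1, M3=0, M4=0, M5=0, M6=0, giving Y1=0, Y2=0. Observed Y1=1, Y2=0.
Test 1: faults giving observed Y1=1, Y2=0 are {M0 stuck-at-0, M5 stuck-at-1}.
Test 2 (x1=1, x2=1, x3=1, x4=1): fault-free M0=1, M1=0, M2=1, M3=1, M4=1, M5=0, M6=0 → Y1=0, Y2=0; observed Y1=1, Y2=1. Eliminates M0 stuck-at-0.
Only M5 stuck-at-1 is consistent with every test.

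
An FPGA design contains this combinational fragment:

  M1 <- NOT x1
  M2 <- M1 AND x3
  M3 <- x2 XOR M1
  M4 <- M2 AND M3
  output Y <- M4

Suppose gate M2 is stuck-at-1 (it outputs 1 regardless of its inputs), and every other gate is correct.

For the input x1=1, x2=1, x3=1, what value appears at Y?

Propagate with M2 forced: M1=0, M2=1 [stuck-at-1], M3=1, M4=1.
So Y = 1. (Without the fault it would be 0.)

1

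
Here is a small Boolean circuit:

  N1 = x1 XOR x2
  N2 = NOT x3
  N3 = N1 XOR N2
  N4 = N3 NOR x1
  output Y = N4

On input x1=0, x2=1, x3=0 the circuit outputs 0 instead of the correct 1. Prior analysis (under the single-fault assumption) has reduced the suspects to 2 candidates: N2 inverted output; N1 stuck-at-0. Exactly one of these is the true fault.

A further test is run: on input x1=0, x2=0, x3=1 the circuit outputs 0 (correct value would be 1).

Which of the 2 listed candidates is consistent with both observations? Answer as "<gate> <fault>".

Evaluate each candidate on input x1=0, x2=0, x3=1:
  N2 inverted output: N1=0, N2=1 [inverted output], N3=1, N4=0 → 0 — matches
  N1 stuck-at-0: N1=0 [stuck-at-0], N2=0, N3=0, N4=1 → 1 — eliminated
Only N2 inverted output reproduces the observed 0.

N2 inverted output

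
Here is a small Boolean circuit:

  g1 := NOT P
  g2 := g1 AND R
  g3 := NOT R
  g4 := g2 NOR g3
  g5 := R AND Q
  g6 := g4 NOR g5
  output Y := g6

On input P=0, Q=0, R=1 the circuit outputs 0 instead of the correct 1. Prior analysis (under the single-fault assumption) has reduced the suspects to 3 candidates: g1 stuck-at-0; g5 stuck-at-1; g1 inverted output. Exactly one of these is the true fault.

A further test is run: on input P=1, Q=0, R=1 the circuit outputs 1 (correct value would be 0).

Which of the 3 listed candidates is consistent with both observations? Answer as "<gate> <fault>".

g1 inverted output

Evaluate each candidate on input P=1, Q=0, R=1:
  g1 stuck-at-0: g1=0 [stuck-at-0], g2=0, g3=0, g4=1, g5=0, g6=0 → 0 — eliminated
  g5 stuck-at-1: g1=0, g2=0, g3=0, g4=1, g5=1 [stuck-at-1], g6=0 → 0 — eliminated
  g1 inverted output: g1=1 [inverted output], g2=1, g3=0, g4=0, g5=0, g6=1 → 1 — matches
Only g1 inverted output reproduces the observed 1.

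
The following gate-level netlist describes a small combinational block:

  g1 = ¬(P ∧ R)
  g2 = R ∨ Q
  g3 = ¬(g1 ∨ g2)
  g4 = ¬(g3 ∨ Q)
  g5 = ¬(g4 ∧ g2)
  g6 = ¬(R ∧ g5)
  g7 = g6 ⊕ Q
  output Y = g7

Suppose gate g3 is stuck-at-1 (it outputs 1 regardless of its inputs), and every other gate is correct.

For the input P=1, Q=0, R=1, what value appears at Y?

Propagate with g3 forced: g1=0, g2=1, g3=1 [stuck-at-1], g4=0, g5=1, g6=0, g7=0.
So Y = 0. (Without the fault it would be 1.)

0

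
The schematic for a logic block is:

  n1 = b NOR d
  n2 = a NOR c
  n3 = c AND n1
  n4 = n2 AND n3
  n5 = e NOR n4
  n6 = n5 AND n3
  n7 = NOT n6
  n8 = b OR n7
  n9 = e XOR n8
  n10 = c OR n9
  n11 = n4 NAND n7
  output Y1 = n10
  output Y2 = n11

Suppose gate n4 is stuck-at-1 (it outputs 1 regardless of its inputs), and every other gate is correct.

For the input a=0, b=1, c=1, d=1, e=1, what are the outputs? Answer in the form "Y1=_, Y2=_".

Y1=1, Y2=0

Propagate with n4 forced: n1=0, n2=0, n3=0, n4=1 [stuck-at-1], n5=0, n6=0, n7=1, n8=1, n9=0, n10=1, n11=0.
So the outputs are Y1=1, Y2=0. (Without the fault they would be Y1=1, Y2=1.)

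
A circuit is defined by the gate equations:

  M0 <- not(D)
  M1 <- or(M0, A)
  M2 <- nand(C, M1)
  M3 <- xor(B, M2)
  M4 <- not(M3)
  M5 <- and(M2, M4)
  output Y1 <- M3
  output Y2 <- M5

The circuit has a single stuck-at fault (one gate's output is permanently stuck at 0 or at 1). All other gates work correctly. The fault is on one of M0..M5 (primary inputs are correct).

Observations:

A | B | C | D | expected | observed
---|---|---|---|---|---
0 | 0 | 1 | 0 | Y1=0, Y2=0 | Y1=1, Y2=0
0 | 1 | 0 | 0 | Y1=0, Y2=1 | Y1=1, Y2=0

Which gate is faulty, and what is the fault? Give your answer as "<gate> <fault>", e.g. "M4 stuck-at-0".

Fault-free values for test 1 (A=0, B=0, C=1, D=0): M0=1, M1=1, M2=0, M3=0, M4=1, M5=0, giving Y1=0, Y2=0. Observed Y1=1, Y2=0.
Test 1: faults giving observed Y1=1, Y2=0 are {M0 stuck-at-0, M1 stuck-at-0, M2 stuck-at-1, M3 stuck-at-1}.
Test 2 (A=0, B=1, C=0, D=0): fault-free M0=1, M1=1, M2=1, M3=0, M4=1, M5=1 → Y1=0, Y2=1; observed Y1=1, Y2=0. Eliminates M0 stuck-at-0, M1 stuck-at-0, M2 stuck-at-1.
Only M3 stuck-at-1 is consistent with every test.

M3 stuck-at-1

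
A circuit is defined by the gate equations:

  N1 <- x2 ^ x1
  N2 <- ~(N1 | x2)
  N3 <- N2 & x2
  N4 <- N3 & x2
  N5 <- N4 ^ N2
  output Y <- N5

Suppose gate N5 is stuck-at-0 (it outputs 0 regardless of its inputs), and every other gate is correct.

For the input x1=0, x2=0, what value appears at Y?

0

Propagate with N5 forced: N1=0, N2=1, N3=0, N4=0, N5=0 [stuck-at-0].
So Y = 0. (Without the fault it would be 1.)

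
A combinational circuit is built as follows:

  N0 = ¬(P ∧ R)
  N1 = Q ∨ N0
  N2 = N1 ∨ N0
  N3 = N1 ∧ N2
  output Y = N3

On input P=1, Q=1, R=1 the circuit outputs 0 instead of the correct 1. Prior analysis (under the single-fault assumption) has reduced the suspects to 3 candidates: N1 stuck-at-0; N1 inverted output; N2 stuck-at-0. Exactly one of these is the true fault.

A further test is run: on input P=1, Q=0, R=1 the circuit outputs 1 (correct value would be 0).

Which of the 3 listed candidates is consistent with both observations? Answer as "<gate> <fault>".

N1 inverted output

Evaluate each candidate on input P=1, Q=0, R=1:
  N1 stuck-at-0: N0=0, N1=0 [stuck-at-0], N2=0, N3=0 → 0 — eliminated
  N1 inverted output: N0=0, N1=1 [inverted output], N2=1, N3=1 → 1 — matches
  N2 stuck-at-0: N0=0, N1=0, N2=0 [stuck-at-0], N3=0 → 0 — eliminated
Only N1 inverted output reproduces the observed 1.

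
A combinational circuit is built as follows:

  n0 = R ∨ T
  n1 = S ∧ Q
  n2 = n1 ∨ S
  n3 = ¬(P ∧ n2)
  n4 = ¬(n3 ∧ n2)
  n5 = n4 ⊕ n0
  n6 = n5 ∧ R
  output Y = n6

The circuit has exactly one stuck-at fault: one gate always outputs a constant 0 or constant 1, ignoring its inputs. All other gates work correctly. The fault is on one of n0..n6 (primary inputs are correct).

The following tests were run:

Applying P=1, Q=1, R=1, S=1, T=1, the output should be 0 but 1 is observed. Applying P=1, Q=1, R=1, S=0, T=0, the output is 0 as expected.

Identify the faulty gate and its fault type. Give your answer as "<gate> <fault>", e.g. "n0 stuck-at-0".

n3 stuck-at-1

Fault-free values for test 1 (P=1, Q=1, R=1, S=1, T=1): n0=1, n1=1, n2=1, n3=0, n4=1, n5=0, n6=0, giving Y=0. Observed 1.
Test 1: faults giving observed 1 are {n0 stuck-at-0, n3 stuck-at-1, n4 stuck-at-0, n5 stuck-at-1, n6 stuck-at-1}.
Test 2 (P=1, Q=1, R=1, S=0, T=0): fault-free n0=1, n1=0, n2=0, n3=1, n4=1, n5=0, n6=0 → 0; observed 0. Eliminates n0 stuck-at-0, n4 stuck-at-0, n5 stuck-at-1, n6 stuck-at-1.
Only n3 stuck-at-1 is consistent with every test.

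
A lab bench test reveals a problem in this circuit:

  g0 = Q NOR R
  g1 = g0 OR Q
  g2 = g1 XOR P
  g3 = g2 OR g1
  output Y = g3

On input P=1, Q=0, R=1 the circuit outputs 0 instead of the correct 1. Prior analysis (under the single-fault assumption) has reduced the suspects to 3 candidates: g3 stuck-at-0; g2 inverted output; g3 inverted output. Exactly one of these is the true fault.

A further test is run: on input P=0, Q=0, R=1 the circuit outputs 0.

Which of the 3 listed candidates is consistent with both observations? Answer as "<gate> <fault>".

g3 stuck-at-0

Evaluate each candidate on input P=0, Q=0, R=1:
  g3 stuck-at-0: g0=0, g1=0, g2=0, g3=0 [stuck-at-0] → 0 — matches
  g2 inverted output: g0=0, g1=0, g2=1 [inverted output], g3=1 → 1 — eliminated
  g3 inverted output: g0=0, g1=0, g2=0, g3=1 [inverted output] → 1 — eliminated
Only g3 stuck-at-0 reproduces the observed 0.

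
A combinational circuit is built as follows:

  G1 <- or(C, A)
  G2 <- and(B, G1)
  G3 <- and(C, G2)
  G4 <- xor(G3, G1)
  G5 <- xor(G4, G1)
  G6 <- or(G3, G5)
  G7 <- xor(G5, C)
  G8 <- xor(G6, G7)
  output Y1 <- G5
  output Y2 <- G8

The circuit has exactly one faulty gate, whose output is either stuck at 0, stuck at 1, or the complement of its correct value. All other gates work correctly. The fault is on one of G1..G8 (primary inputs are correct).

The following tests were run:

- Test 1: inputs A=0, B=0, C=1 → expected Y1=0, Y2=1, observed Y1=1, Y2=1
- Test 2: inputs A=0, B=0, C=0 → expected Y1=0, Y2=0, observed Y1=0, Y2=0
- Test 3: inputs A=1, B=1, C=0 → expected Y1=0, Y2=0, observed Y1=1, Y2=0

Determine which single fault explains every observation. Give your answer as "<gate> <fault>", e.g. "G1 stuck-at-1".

G4 stuck-at-0

Fault-free values for test 1 (A=0, B=0, C=1): G1=1, G2=0, G3=0, G4=1, G5=0, G6=0, G7=1, G8=1, giving Y1=0, Y2=1. Observed Y1=1, Y2=1.
Test 1: faults giving observed Y1=1, Y2=1 are {G2 stuck-at-1, G2 inverted output, G3 stuck-at-1, G3 inverted output, G4 stuck-at-0, G4 inverted output, G5 stuck-at-1, G5 inverted output}.
Test 2 (A=0, B=0, C=0): fault-free G1=0, G2=0, G3=0, G4=0, G5=0, G6=0, G7=0, G8=0 → Y1=0, Y2=0; observed Y1=0, Y2=0. Eliminates G3 stuck-at-1, G3 inverted output, G4 inverted output, G5 stuck-at-1, G5 inverted output.
Test 3 (A=1, B=1, C=0): fault-free G1=1, G2=1, G3=0, G4=1, G5=0, G6=0, G7=0, G8=0 → Y1=0, Y2=0; observed Y1=1, Y2=0. Eliminates G2 stuck-at-1, G2 inverted output.
Only G4 stuck-at-0 is consistent with every test.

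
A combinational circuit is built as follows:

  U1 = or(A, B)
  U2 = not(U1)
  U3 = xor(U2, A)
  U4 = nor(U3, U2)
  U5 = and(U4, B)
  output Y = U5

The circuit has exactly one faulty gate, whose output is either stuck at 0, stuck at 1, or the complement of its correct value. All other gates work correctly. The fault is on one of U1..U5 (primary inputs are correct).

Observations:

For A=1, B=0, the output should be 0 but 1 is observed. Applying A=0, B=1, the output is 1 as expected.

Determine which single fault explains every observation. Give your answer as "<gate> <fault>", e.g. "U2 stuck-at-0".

Fault-free values for test 1 (A=1, B=0): U1=1, U2=0, U3=1, U4=0, U5=0, giving Y=0. Observed 1.
Test 1: faults giving observed 1 are {U5 stuck-at-1, U5 inverted output}.
Test 2 (A=0, B=1): fault-free U1=1, U2=0, U3=0, U4=1, U5=1 → 1; observed 1. Eliminates U5 inverted output.
Only U5 stuck-at-1 is consistent with every test.

U5 stuck-at-1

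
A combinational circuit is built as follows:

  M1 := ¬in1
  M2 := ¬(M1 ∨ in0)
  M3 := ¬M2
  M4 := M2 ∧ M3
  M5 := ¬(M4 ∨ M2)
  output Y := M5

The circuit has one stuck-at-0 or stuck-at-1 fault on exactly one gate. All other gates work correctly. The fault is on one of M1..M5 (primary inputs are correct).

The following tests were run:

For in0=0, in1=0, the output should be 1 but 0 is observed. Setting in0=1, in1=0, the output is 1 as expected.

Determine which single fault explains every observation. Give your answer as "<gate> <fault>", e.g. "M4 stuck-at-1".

M1 stuck-at-0

Fault-free values for test 1 (in0=0, in1=0): M1=1, M2=0, M3=1, M4=0, M5=1, giving Y=1. Observed 0.
Test 1: faults giving observed 0 are {M1 stuck-at-0, M2 stuck-at-1, M4 stuck-at-1, M5 stuck-at-0}.
Test 2 (in0=1, in1=0): fault-free M1=1, M2=0, M3=1, M4=0, M5=1 → 1; observed 1. Eliminates M2 stuck-at-1, M4 stuck-at-1, M5 stuck-at-0.
Only M1 stuck-at-0 is consistent with every test.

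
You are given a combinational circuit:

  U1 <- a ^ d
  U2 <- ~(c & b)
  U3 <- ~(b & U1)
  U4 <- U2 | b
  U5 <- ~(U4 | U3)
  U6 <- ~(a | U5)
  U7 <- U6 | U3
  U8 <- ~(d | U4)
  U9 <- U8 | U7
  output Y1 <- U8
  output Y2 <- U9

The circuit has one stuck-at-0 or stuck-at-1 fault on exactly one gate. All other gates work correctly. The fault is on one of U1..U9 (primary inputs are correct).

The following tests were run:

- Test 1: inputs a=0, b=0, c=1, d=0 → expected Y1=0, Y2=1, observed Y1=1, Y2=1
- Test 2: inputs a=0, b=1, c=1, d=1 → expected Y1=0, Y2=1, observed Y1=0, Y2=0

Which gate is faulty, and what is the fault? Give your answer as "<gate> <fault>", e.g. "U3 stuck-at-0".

Fault-free values for test 1 (a=0, b=0, c=1, d=0): U1=0, U2=1, U3=1, U4=1, U5=0, U6=1, U7=1, U8=0, U9=1, giving Y1=0, Y2=1. Observed Y1=1, Y2=1.
Test 1: faults giving observed Y1=1, Y2=1 are {U2 stuck-at-0, U4 stuck-at-0, U8 stuck-at-1}.
Test 2 (a=0, b=1, c=1, d=1): fault-free U1=1, U2=0, U3=0, U4=1, U5=0, U6=1, U7=1, U8=0, U9=1 → Y1=0, Y2=1; observed Y1=0, Y2=0. Eliminates U2 stuck-at-0, U8 stuck-at-1.
Only U4 stuck-at-0 is consistent with every test.

U4 stuck-at-0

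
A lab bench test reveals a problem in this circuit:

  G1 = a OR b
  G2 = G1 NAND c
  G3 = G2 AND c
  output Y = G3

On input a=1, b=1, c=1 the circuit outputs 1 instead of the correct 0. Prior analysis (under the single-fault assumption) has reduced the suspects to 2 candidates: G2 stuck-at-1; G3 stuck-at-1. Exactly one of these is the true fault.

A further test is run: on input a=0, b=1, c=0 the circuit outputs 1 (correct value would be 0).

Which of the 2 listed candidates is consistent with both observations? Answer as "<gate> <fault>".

Evaluate each candidate on input a=0, b=1, c=0:
  G2 stuck-at-1: G1=1, G2=1 [stuck-at-1], G3=0 → 0 — eliminated
  G3 stuck-at-1: G1=1, G2=1, G3=1 [stuck-at-1] → 1 — matches
Only G3 stuck-at-1 reproduces the observed 1.

G3 stuck-at-1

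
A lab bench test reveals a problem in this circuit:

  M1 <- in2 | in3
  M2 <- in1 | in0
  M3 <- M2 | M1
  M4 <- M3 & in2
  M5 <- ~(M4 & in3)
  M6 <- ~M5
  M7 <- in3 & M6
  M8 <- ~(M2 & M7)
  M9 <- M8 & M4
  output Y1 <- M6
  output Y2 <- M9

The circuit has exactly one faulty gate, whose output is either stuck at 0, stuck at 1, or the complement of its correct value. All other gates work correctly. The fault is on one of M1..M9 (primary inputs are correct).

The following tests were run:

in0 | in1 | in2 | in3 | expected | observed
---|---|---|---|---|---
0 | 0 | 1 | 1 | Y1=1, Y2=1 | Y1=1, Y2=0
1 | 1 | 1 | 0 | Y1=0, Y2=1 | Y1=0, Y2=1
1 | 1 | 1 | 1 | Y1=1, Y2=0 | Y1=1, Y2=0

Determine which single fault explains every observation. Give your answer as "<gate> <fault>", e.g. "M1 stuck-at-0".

Fault-free values for test 1 (in0=0, in1=0, in2=1, in3=1): M1=1, M2=0, M3=1, M4=1, M5=0, M6=1, M7=1, M8=1, M9=1, giving Y1=1, Y2=1. Observed Y1=1, Y2=0.
Test 1: faults giving observed Y1=1, Y2=0 are {M2 stuck-at-1, M2 inverted output, M8 stuck-at-0, M8 inverted output, M9 stuck-at-0, M9 inverted output}.
Test 2 (in0=1, in1=1, in2=1, in3=0): fault-free M1=1, M2=1, M3=1, M4=1, M5=1, M6=0, M7=0, M8=1, M9=1 → Y1=0, Y2=1; observed Y1=0, Y2=1. Eliminates M8 stuck-at-0, M8 inverted output, M9 stuck-at-0, M9 inverted output.
Test 3 (in0=1, in1=1, in2=1, in3=1): fault-free M1=1, M2=1, M3=1, M4=1, M5=0, M6=1, M7=1, M8=0, M9=0 → Y1=1, Y2=0; observed Y1=1, Y2=0. Eliminates M2 inverted output.
Only M2 stuck-at-1 is consistent with every test.

M2 stuck-at-1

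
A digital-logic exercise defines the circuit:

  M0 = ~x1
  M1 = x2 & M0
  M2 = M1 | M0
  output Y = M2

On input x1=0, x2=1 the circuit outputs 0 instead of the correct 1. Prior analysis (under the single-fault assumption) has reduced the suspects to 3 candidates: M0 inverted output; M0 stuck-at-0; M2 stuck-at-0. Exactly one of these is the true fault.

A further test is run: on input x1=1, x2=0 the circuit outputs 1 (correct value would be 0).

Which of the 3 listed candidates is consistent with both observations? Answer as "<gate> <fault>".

M0 inverted output

Evaluate each candidate on input x1=1, x2=0:
  M0 inverted output: M0=1 [inverted output], M1=0, M2=1 → 1 — matches
  M0 stuck-at-0: M0=0 [stuck-at-0], M1=0, M2=0 → 0 — eliminated
  M2 stuck-at-0: M0=0, M1=0, M2=0 [stuck-at-0] → 0 — eliminated
Only M0 inverted output reproduces the observed 1.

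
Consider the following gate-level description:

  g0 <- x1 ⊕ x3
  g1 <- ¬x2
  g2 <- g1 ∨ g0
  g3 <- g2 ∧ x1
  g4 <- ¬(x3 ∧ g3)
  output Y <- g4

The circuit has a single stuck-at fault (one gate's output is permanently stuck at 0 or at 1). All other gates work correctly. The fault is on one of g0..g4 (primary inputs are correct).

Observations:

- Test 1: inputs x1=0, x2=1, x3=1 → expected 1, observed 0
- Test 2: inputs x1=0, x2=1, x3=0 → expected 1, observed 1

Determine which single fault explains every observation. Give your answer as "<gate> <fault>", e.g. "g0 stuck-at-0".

g3 stuck-at-1

Fault-free values for test 1 (x1=0, x2=1, x3=1): g0=1, g1=0, g2=1, g3=0, g4=1, giving Y=1. Observed 0.
Test 1: faults giving observed 0 are {g3 stuck-at-1, g4 stuck-at-0}.
Test 2 (x1=0, x2=1, x3=0): fault-free g0=0, g1=0, g2=0, g3=0, g4=1 → 1; observed 1. Eliminates g4 stuck-at-0.
Only g3 stuck-at-1 is consistent with every test.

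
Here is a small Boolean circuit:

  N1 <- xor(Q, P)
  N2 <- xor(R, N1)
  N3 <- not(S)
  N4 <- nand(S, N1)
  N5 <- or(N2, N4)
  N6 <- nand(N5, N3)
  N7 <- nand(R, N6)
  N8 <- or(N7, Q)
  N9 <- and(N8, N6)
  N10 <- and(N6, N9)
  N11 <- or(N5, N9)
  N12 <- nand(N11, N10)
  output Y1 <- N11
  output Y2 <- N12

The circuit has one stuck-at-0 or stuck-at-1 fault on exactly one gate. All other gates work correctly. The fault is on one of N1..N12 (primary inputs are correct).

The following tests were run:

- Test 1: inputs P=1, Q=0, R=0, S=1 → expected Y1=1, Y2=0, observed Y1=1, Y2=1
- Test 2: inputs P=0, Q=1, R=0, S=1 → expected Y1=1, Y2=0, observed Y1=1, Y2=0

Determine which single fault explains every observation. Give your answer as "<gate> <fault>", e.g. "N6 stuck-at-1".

Fault-free values for test 1 (P=1, Q=0, R=0, S=1): N1=1, N2=1, N3=0, N4=0, N5=1, N6=1, N7=1, N8=1, N9=1, N10=1, N11=1, N12=0, giving Y1=1, Y2=0. Observed Y1=1, Y2=1.
Test 1: faults giving observed Y1=1, Y2=1 are {N3 stuck-at-1, N6 stuck-at-0, N7 stuck-at-0, N8 stuck-at-0, N9 stuck-at-0, N10 stuck-at-0, N12 stuck-at-1}.
Test 2 (P=0, Q=1, R=0, S=1): fault-free N1=1, N2=1, N3=0, N4=0, N5=1, N6=1, N7=1, N8=1, N9=1, N10=1, N11=1, N12=0 → Y1=1, Y2=0; observed Y1=1, Y2=0. Eliminates N3 stuck-at-1, N6 stuck-at-0, N8 stuck-at-0, N9 stuck-at-0, N10 stuck-at-0, N12 stuck-at-1.
Only N7 stuck-at-0 is consistent with every test.

N7 stuck-at-0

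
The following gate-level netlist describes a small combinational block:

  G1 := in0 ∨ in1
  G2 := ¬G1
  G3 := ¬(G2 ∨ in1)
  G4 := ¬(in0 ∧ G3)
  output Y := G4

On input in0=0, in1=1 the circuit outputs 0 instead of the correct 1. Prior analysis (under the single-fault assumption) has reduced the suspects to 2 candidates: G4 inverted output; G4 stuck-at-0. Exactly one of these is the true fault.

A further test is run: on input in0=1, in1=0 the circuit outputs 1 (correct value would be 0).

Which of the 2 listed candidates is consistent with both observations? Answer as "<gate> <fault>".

Evaluate each candidate on input in0=1, in1=0:
  G4 inverted output: G1=1, G2=0, G3=1, G4=1 [inverted output] → 1 — matches
  G4 stuck-at-0: G1=1, G2=0, G3=1, G4=0 [stuck-at-0] → 0 — eliminated
Only G4 inverted output reproduces the observed 1.

G4 inverted output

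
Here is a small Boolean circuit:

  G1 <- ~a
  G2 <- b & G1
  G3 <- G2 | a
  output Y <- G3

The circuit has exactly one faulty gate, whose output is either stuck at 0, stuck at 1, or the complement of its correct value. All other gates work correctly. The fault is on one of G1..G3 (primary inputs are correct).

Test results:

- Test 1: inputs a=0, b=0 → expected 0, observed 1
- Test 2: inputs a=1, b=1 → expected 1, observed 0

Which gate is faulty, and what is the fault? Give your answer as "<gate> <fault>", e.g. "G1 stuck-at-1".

G3 inverted output

Fault-free values for test 1 (a=0, b=0): G1=1, G2=0, G3=0, giving Y=0. Observed 1.
Test 1: faults giving observed 1 are {G2 stuck-at-1, G2 inverted output, G3 stuck-at-1, G3 inverted output}.
Test 2 (a=1, b=1): fault-free G1=0, G2=0, G3=1 → 1; observed 0. Eliminates G2 stuck-at-1, G2 inverted output, G3 stuck-at-1.
Only G3 inverted output is consistent with every test.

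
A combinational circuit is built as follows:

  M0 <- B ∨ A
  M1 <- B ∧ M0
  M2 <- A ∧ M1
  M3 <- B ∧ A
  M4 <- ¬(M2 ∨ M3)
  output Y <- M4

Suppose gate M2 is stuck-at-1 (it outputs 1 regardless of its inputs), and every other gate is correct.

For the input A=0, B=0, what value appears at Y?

Propagate with M2 forced: M0=0, M1=0, M2=1 [stuck-at-1], M3=0, M4=0.
So Y = 0. (Without the fault it would be 1.)

0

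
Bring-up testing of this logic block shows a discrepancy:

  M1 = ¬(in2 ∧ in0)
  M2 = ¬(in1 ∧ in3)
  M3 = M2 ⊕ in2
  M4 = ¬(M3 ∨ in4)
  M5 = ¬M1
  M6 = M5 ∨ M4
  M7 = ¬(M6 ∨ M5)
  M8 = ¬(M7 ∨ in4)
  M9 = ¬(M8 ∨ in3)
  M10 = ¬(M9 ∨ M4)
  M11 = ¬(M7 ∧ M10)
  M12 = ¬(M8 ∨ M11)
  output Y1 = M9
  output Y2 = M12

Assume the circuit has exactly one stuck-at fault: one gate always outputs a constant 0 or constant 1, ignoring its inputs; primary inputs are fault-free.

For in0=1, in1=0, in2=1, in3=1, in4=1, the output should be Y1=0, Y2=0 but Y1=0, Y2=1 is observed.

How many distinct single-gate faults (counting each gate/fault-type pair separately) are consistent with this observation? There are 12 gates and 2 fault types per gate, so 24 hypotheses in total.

5

Fault-free: M1=0, M2=1, M3=0, M4=0, M5=1, M6=1, M7=0, M8=0, M9=0, M10=1, M11=1, M12=0 → Y1=0, Y2=0. Observed Y1=0, Y2=1.
  M1: stuck-at-1 ✓; others ✗
  M2: none of the 2 fault types match ✗
  M3: none of the 2 fault types match ✗
  M4: none of the 2 fault types match ✗
  M5: stuck-at-0 ✓; others ✗
  M6: none of the 2 fault types match ✗
  M7: stuck-at-1 ✓; others ✗
  M8: none of the 2 fault types match ✗
  M9: none of the 2 fault types match ✗
  M10: none of the 2 fault types match ✗
  M11: stuck-at-0 ✓; others ✗
  M12: stuck-at-1 ✓; others ✗
Consistent faults: {M1 stuck-at-1, M5 stuck-at-0, M7 stuck-at-1, M11 stuck-at-0, M12 stuck-at-1} — 5 in all.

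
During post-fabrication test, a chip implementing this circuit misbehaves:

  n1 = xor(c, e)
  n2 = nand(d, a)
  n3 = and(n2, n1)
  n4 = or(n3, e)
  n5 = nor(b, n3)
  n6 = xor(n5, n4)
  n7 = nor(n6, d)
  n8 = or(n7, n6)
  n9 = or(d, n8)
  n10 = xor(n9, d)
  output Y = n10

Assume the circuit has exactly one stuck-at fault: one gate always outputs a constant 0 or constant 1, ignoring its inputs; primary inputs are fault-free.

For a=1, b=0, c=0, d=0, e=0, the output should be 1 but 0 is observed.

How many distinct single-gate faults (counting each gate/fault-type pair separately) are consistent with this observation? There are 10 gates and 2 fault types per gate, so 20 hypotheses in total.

3

Fault-free: n1=0, n2=1, n3=0, n4=0, n5=1, n6=1, n7=0, n8=1, n9=1, n10=1 → 1. Observed 0.
  n1: none of the 2 fault types match ✗
  n2: none of the 2 fault types match ✗
  n3: none of the 2 fault types match ✗
  n4: none of the 2 fault types match ✗
  n5: none of the 2 fault types match ✗
  n6: none of the 2 fault types match ✗
  n7: none of the 2 fault types match ✗
  n8: stuck-at-0 ✓; others ✗
  n9: stuck-at-0 ✓; others ✗
  n10: stuck-at-0 ✓; others ✗
Consistent faults: {n8 stuck-at-0, n9 stuck-at-0, n10 stuck-at-0} — 3 in all.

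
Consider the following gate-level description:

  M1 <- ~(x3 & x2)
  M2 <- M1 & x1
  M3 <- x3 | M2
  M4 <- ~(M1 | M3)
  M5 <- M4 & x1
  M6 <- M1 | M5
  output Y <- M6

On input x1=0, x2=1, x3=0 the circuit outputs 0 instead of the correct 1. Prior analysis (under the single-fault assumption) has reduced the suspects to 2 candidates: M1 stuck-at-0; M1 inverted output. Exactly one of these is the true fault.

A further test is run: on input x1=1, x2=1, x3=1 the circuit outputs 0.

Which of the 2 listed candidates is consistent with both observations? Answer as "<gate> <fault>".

M1 stuck-at-0

Evaluate each candidate on input x1=1, x2=1, x3=1:
  M1 stuck-at-0: M1=0 [stuck-at-0], M2=0, M3=1, M4=0, M5=0, M6=0 → 0 — matches
  M1 inverted output: M1=1 [inverted output], M2=1, M3=1, M4=0, M5=0, M6=1 → 1 — eliminated
Only M1 stuck-at-0 reproduces the observed 0.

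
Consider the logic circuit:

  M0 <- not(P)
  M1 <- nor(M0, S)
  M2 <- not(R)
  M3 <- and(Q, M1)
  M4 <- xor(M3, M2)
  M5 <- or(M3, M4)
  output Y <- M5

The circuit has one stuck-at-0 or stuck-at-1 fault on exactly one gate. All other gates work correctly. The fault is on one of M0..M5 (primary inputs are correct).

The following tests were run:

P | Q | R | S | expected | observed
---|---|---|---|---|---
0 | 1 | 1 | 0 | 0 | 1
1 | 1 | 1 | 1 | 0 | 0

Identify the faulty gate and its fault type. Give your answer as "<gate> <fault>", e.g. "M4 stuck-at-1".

Fault-free values for test 1 (P=0, Q=1, R=1, S=0): M0=1, M1=0, M2=0, M3=0, M4=0, M5=0, giving Y=0. Observed 1.
Test 1: faults giving observed 1 are {M0 stuck-at-0, M1 stuck-at-1, M2 stuck-at-1, M3 stuck-at-1, M4 stuck-at-1, M5 stuck-at-1}.
Test 2 (P=1, Q=1, R=1, S=1): fault-free M0=0, M1=0, M2=0, M3=0, M4=0, M5=0 → 0; observed 0. Eliminates M1 stuck-at-1, M2 stuck-at-1, M3 stuck-at-1, M4 stuck-at-1, M5 stuck-at-1.
Only M0 stuck-at-0 is consistent with every test.

M0 stuck-at-0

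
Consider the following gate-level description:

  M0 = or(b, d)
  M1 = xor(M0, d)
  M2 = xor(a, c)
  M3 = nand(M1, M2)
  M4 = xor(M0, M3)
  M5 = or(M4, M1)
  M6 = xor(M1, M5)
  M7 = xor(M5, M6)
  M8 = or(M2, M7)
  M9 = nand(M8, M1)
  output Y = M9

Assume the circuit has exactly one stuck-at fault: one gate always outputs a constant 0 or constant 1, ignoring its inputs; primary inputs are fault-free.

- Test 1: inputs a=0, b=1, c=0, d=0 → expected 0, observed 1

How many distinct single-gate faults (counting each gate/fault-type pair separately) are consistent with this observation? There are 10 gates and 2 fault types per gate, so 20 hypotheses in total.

Fault-free: M0=1, M1=1, M2=0, M3=1, M4=0, M5=1, M6=0, M7=1, M8=1, M9=0 → 0. Observed 1.
  M0: stuck-at-0 ✓; others ✗
  M1: stuck-at-0 ✓; others ✗
  M2: none of the 2 fault types match ✗
  M3: none of the 2 fault types match ✗
  M4: none of the 2 fault types match ✗
  M5: none of the 2 fault types match ✗
  M6: stuck-at-1 ✓; others ✗
  M7: stuck-at-0 ✓; others ✗
  M8: stuck-at-0 ✓; others ✗
  M9: stuck-at-1 ✓; others ✗
Consistent faults: {M0 stuck-at-0, M1 stuck-at-0, M6 stuck-at-1, M7 stuck-at-0, M8 stuck-at-0, M9 stuck-at-1} — 6 in all.

6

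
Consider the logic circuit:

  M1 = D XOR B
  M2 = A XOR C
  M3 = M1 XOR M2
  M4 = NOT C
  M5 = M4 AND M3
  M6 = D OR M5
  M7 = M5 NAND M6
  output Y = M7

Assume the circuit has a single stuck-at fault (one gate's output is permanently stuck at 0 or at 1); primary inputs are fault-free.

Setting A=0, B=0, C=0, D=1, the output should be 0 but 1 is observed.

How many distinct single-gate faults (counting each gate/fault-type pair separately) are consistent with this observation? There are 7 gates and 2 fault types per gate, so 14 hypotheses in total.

7

Fault-free: M1=1, M2=0, M3=1, M4=1, M5=1, M6=1, M7=0 → 0. Observed 1.
  M1 stuck-at-0: output 1 ✓
  M1 stuck-at-1: output 0 ✗
  M2 stuck-at-0: output 0 ✗
  M2 stuck-at-1: output 1 ✓
  M3 stuck-at-0: output 1 ✓
  M3 stuck-at-1: output 0 ✗
  M4 stuck-at-0: output 1 ✓
  M4 stuck-at-1: output 0 ✗
  M5 stuck-at-0: output 1 ✓
  M5 stuck-at-1: output 0 ✗
  M6 stuck-at-0: output 1 ✓
  M6 stuck-at-1: output 0 ✗
  M7 stuck-at-0: output 0 ✗
  M7 stuck-at-1: output 1 ✓
Consistent faults: {M1 stuck-at-0, M2 stuck-at-1, M3 stuck-at-0, M4 stuck-at-0, M5 stuck-at-0, M6 stuck-at-0, M7 stuck-at-1} — 7 in all.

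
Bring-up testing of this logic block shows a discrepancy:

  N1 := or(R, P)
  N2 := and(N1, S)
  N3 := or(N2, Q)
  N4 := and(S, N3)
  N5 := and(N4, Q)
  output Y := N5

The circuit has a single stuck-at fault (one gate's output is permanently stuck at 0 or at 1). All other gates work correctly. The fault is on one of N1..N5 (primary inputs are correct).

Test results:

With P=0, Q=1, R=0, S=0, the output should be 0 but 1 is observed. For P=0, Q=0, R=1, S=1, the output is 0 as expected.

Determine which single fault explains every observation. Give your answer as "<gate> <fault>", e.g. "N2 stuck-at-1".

Fault-free values for test 1 (P=0, Q=1, R=0, S=0): N1=0, N2=0, N3=1, N4=0, N5=0, giving Y=0. Observed 1.
Test 1: faults giving observed 1 are {N4 stuck-at-1, N5 stuck-at-1}.
Test 2 (P=0, Q=0, R=1, S=1): fault-free N1=1, N2=1, N3=1, N4=1, N5=0 → 0; observed 0. Eliminates N5 stuck-at-1.
Only N4 stuck-at-1 is consistent with every test.

N4 stuck-at-1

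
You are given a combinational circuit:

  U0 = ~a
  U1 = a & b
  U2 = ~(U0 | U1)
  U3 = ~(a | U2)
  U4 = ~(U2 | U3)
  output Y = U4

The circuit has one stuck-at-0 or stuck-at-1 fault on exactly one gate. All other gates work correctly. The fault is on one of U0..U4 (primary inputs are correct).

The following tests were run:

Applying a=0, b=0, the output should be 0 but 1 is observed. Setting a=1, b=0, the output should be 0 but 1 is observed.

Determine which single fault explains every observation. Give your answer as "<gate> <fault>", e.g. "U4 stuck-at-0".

U4 stuck-at-1

Fault-free values for test 1 (a=0, b=0): U0=1, U1=0, U2=0, U3=1, U4=0, giving Y=0. Observed 1.
Test 1: faults giving observed 1 are {U3 stuck-at-0, U4 stuck-at-1}.
Test 2 (a=1, b=0): fault-free U0=0, U1=0, U2=1, U3=0, U4=0 → 0; observed 1. Eliminates U3 stuck-at-0.
Only U4 stuck-at-1 is consistent with every test.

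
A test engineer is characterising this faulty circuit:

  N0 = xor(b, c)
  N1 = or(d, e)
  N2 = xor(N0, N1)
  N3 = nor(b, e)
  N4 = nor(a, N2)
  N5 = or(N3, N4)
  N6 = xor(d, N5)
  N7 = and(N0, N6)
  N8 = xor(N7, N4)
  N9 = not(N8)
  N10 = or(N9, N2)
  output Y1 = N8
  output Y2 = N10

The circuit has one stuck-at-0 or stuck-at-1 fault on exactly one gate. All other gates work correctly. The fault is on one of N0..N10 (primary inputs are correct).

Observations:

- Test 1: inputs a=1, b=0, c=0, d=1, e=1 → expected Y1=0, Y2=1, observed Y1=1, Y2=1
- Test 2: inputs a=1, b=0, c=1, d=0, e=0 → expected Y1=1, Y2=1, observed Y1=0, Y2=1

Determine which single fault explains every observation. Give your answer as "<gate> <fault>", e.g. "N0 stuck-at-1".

Fault-free values for test 1 (a=1, b=0, c=0, d=1, e=1): N0=0, N1=1, N2=1, N3=0, N4=0, N5=0, N6=1, N7=0, N8=0, N9=1, N10=1, giving Y1=0, Y2=1. Observed Y1=1, Y2=1.
Test 1: faults giving observed Y1=1, Y2=1 are {N4 stuck-at-1, N7 stuck-at-1, N8 stuck-at-1}.
Test 2 (a=1, b=0, c=1, d=0, e=0): fault-free N0=1, N1=0, N2=1, N3=1, N4=0, N5=1, N6=1, N7=1, N8=1, N9=0, N10=1 → Y1=1, Y2=1; observed Y1=0, Y2=1. Eliminates N7 stuck-at-1, N8 stuck-at-1.
Only N4 stuck-at-1 is consistent with every test.

N4 stuck-at-1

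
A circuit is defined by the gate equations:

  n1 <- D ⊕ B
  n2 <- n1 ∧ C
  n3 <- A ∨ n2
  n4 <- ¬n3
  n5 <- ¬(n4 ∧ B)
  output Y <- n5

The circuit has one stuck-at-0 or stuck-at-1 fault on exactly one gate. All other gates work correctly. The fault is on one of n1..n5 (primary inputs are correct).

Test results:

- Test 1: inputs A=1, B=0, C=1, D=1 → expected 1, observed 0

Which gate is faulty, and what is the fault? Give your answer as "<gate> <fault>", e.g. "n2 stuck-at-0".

Fault-free values for test 1 (A=1, B=0, C=1, D=1): n1=1, n2=1, n3=1, n4=0, n5=1, giving Y=1. Observed 0.
Test 1: faults giving observed 0 are {n5 stuck-at-0}.
Only n5 stuck-at-0 is consistent with every test.

n5 stuck-at-0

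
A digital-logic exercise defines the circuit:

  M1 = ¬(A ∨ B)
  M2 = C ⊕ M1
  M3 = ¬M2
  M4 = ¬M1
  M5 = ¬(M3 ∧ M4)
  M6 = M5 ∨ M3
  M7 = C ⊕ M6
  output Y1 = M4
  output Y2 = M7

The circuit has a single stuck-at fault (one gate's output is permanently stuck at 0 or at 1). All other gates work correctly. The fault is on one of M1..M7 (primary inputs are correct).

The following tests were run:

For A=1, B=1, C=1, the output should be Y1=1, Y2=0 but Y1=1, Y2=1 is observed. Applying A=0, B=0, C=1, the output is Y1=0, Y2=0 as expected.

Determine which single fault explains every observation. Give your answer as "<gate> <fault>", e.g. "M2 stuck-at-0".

M5 stuck-at-0

Fault-free values for test 1 (A=1, B=1, C=1): M1=0, M2=1, M3=0, M4=1, M5=1, M6=1, M7=0, giving Y1=1, Y2=0. Observed Y1=1, Y2=1.
Test 1: faults giving observed Y1=1, Y2=1 are {M5 stuck-at-0, M6 stuck-at-0, M7 stuck-at-1}.
Test 2 (A=0, B=0, C=1): fault-free M1=1, M2=0, M3=1, M4=0, M5=1, M6=1, M7=0 → Y1=0, Y2=0; observed Y1=0, Y2=0. Eliminates M6 stuck-at-0, M7 stuck-at-1.
Only M5 stuck-at-0 is consistent with every test.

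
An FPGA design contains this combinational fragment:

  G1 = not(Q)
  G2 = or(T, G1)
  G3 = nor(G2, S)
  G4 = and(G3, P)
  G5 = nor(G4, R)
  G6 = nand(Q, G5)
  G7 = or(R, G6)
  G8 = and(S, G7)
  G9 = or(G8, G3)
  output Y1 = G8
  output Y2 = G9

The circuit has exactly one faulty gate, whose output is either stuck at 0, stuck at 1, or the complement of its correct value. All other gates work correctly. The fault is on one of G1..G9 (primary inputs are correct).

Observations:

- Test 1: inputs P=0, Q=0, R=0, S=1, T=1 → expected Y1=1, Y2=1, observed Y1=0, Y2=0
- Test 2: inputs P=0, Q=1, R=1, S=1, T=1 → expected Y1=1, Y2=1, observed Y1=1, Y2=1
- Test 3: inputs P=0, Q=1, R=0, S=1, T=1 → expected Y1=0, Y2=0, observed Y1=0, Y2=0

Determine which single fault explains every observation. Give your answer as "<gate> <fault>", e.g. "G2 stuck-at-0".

Fault-free values for test 1 (P=0, Q=0, R=0, S=1, T=1): G1=1, G2=1, G3=0, G4=0, G5=1, G6=1, G7=1, G8=1, G9=1, giving Y1=1, Y2=1. Observed Y1=0, Y2=0.
Test 1: faults giving observed Y1=0, Y2=0 are {G6 stuck-at-0, G6 inverted output, G7 stuck-at-0, G7 inverted output, G8 stuck-at-0, G8 inverted output}.
Test 2 (P=0, Q=1, R=1, S=1, T=1): fault-free G1=0, G2=1, G3=0, G4=0, G5=0, G6=1, G7=1, G8=1, G9=1 → Y1=1, Y2=1; observed Y1=1, Y2=1. Eliminates G7 stuck-at-0, G7 inverted output, G8 stuck-at-0, G8 inverted output.
Test 3 (P=0, Q=1, R=0, S=1, T=1): fault-free G1=0, G2=1, G3=0, G4=0, G5=1, G6=0, G7=0, G8=0, G9=0 → Y1=0, Y2=0; observed Y1=0, Y2=0. Eliminates G6 inverted output.
Only G6 stuck-at-0 is consistent with every test.

G6 stuck-at-0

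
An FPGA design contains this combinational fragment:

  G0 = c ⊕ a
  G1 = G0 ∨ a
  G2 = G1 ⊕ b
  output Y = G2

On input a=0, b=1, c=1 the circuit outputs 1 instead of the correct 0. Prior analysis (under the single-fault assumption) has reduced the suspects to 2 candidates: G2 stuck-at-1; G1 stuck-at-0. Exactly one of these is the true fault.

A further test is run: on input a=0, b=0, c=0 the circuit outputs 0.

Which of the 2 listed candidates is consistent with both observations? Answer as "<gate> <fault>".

G1 stuck-at-0

Evaluate each candidate on input a=0, b=0, c=0:
  G2 stuck-at-1: G0=0, G1=0, G2=1 [stuck-at-1] → 1 — eliminated
  G1 stuck-at-0: G0=0, G1=0 [stuck-at-0], G2=0 → 0 — matches
Only G1 stuck-at-0 reproduces the observed 0.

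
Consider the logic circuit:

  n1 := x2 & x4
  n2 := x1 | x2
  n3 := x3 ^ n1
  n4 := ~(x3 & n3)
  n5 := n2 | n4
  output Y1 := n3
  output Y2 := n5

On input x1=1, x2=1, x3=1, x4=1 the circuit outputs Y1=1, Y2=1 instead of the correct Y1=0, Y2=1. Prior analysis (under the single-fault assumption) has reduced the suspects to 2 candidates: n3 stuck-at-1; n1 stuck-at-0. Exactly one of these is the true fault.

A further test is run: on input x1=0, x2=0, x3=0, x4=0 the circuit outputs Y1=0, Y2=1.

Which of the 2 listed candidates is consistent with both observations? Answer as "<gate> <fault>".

n1 stuck-at-0

Evaluate each candidate on input x1=0, x2=0, x3=0, x4=0:
  n3 stuck-at-1: n1=0, n2=0, n3=1 [stuck-at-1], n4=1, n5=1 → Y1=1, Y2=1 — eliminated
  n1 stuck-at-0: n1=0 [stuck-at-0], n2=0, n3=0, n4=1, n5=1 → Y1=0, Y2=1 — matches
Only n1 stuck-at-0 reproduces the observed Y1=0, Y2=1.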